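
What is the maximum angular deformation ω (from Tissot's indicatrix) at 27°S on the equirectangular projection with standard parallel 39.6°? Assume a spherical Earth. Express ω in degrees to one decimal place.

8.3°

In the equirectangular projection with standard parallel φ₀ = 39.6° (x = Rλ cos φ₀, y = Rφ), meridians are true-scale (h = 1) and the parallel scale is k = cos φ₀ / cos φ.
At 27°: h = 1.000, k = 0.8648; principal scales a = 1.000, b = 0.8648.
sin(ω/2) = (a − b)/(a + b) = 0.1352/1.865 = 0.07252, so ω = 2 arcsin(0.07252) ≈ 8.3°.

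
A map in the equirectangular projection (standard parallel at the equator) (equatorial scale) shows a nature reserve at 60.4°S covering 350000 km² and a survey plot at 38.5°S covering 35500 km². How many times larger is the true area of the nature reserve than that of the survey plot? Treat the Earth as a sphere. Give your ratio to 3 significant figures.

On the plate carrée, areal scale = h·k = 1 × sec φ, so true area = apparent × cos φ.
True area of nature reserve: 350000 × cos(60.4°) = 350000 × 0.4939 = 172900 km².
True area of survey plot: 35500 × cos(38.5°) = 35500 × 0.7826 = 27780 km².
Ratio = 172900 / 27780 ≈ 6.22.

6.22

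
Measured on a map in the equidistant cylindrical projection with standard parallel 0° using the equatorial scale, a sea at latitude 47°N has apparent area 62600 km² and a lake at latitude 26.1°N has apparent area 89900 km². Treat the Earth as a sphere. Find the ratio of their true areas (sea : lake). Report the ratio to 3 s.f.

On the plate carrée, areal scale = h·k = 1 × sec φ, so true area = apparent × cos φ.
True area of sea: 62600 × cos(47°) = 62600 × 0.6820 = 42690 km².
True area of lake: 89900 × cos(26.1°) = 89900 × 0.8980 = 80730 km².
Ratio = 42690 / 80730 ≈ 0.529.

0.529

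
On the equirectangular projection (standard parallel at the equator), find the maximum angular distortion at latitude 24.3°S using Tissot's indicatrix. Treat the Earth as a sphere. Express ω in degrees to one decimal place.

5.3°

Plate carrée maps x = Rλ, y = Rφ. The meridian scale is h = 1 and the parallel scale is k = 1/cos φ = sec φ.
At 24.3°: h = 1.000, k = 1.097; principal scales a = 1.097, b = 1.000.
sin(ω/2) = (a − b)/(a + b) = 0.09721/2.097 = 0.04635, so ω = 2 arcsin(0.04635) ≈ 5.3°.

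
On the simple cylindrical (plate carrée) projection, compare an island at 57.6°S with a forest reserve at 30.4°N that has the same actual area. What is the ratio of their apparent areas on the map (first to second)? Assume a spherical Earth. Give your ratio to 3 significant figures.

1.61

For the equirectangular projection with φ₀ = 0 (plate carrée), h = 1 along meridians and k = sec φ along parallels.
Areal scale at 57.6°: h·k = 1.000 × 1.866 = 1.866.
Areal scale at 30.4°: h·k = 1.000 × 1.159 = 1.159.
Ratio = 1.866/1.159 ≈ 1.61.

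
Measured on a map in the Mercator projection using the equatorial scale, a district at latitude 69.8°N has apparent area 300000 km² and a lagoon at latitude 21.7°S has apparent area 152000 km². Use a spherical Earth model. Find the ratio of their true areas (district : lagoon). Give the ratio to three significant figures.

On Mercator the areal scale is sec²φ, so true area = apparent × cos²φ.
True area of district: 300000 × cos²(69.8°) = 300000 × 0.1192 = 35770 km².
True area of lagoon: 152000 × cos²(21.7°) = 152000 × 0.8633 = 131200 km².
Ratio = 35770 / 131200 ≈ 0.273.

0.273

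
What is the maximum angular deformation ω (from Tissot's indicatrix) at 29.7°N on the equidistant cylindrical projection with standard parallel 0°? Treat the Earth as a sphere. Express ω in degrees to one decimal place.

8.1°

Plate carrée maps x = Rλ, y = Rφ. The meridian scale is h = 1 and the parallel scale is k = 1/cos φ = sec φ.
At 29.7°: h = 1.000, k = 1.151; principal scales a = 1.151, b = 1.000.
sin(ω/2) = (a − b)/(a + b) = 0.1512/2.151 = 0.07030, so ω = 2 arcsin(0.07030) ≈ 8.1°.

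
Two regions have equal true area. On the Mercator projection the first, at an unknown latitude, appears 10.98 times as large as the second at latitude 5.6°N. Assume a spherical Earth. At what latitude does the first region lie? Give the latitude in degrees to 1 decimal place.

72.5°

Mercator areal scale is sec²φ, so apparent-area ratio = sec²φ₁ / sec²φ₂ = cos²φ₂ / cos²φ₁.
cos²φ₂ / cos²φ₁ = 10.98  ⇒  cos φ₁ = cos 5.6° / √10.98 = 0.9952/3.314 = 0.3003.
φ₁ = arccos(0.3003) ≈ 72.5°.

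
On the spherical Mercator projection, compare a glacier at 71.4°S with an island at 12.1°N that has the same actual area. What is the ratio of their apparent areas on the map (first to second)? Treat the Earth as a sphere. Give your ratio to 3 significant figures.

Mercator areal scale is sec²φ.
At 71.4°: sec²(71.4°) = 1/0.3190² = 9.829.
At 12.1°: sec²(12.1°) = 1/0.9778² = 1.046.
Ratio = 9.829/1.046 = cos²(12.1°)/cos²(71.4°) ≈ 9.40.

9.40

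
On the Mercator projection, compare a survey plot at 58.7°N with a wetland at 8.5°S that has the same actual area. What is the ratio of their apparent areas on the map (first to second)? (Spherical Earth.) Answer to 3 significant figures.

3.62

On Mercator, area is exaggerated by sec²φ = 1/cos²φ.
At 58.7°: sec²(58.7°) = 1/0.5195² = 3.705.
At 8.5°: sec²(8.5°) = 1/0.9890² = 1.022.
Ratio = 3.705/1.022 = cos²(8.5°)/cos²(58.7°) ≈ 3.62.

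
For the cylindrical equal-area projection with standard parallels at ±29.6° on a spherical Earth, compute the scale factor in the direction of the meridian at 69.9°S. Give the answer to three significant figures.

0.395

A cylindrical equal-area projection with standard parallel φ₀ has meridian scale h = cos φ / cos φ₀ and parallel scale k = cos φ₀ / cos φ (so areas are preserved, h·k = 1).
h = cos 69.9° / cos 29.6° = 0.3437/0.8695 = 0.3952.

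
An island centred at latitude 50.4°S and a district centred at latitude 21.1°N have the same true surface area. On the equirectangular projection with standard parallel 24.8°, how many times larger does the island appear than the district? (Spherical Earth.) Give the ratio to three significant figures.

In the equirectangular projection with standard parallel φ₀ = 24.8° (x = Rλ cos φ₀, y = Rφ), meridians are true-scale (h = 1) and the parallel scale is k = cos φ₀ / cos φ.
Areal scale at 50.4°: h·k = 1.000 × 1.424 = 1.424.
Areal scale at 21.1°: h·k = 1.000 × 0.9730 = 0.9730.
Ratio = 1.424/0.9730 ≈ 1.46.

1.46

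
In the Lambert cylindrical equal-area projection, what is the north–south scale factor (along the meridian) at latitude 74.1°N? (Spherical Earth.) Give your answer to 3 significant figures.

0.274

The Lambert cylindrical equal-area projection is the cylindrical equal-area projection with its standard parallel at the equator (φ₀ = 0). A cylindrical equal-area projection with standard parallel φ₀ has meridian scale h = cos φ / cos φ₀ and parallel scale k = cos φ₀ / cos φ (so areas are preserved, h·k = 1).
h = cos 74.1° / cos 0° = 0.2740/1.000 = 0.2740.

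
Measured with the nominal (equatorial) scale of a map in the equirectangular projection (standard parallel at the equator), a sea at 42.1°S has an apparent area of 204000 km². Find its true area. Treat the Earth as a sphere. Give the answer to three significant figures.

Plate carrée maps x = Rλ, y = Rφ. The meridian scale is h = 1 and the parallel scale is k = 1/cos φ = sec φ.
Areal scale = h·k = 1 × sec φ; at 42.1°, h = 1.000, k = 1.348, so h·k = 1.348.
True area = apparent / (areal scale) = 204000 / 1.348 ≈ 151000 km².

151000 km²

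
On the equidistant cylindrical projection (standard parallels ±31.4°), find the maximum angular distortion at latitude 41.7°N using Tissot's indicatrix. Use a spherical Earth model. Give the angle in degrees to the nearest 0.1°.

In the equirectangular projection with standard parallel φ₀ = 31.4° (x = Rλ cos φ₀, y = Rφ), meridians are true-scale (h = 1) and the parallel scale is k = cos φ₀ / cos φ.
At 41.7°: h = 1.000, k = 1.143; principal scales a = 1.143, b = 1.000.
sin(ω/2) = (a − b)/(a + b) = 0.1432/2.143 = 0.06681, so ω = 2 arcsin(0.06681) ≈ 7.7°.

7.7°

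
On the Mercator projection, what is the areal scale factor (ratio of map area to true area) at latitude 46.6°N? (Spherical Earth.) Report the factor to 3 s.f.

2.12

Mercator is conformal, so the point scale is isotropic: h = k = sec φ = 1/cos φ.
Areal scale = k² = sec²φ = 1/cos²(46.6°) = 1/0.6871² = 2.118.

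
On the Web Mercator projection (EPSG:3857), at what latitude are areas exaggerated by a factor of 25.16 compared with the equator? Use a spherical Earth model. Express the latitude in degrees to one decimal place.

Mercator areal scale is sec²φ.
sec²φ = 25.16  ⇒  cos²φ = 0.03975  ⇒  cos φ = 0.1994.
φ = arccos(0.1994) ≈ 78.5°.

78.5°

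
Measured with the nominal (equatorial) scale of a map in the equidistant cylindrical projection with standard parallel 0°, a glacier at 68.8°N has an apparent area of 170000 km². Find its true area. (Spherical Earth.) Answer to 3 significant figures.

In the plate carrée (x = Rλ, y = Rφ), meridians are true-scale (h = 1) and parallels are stretched by k = sec φ.
Areal scale = h·k = 1 × sec φ; at 68.8°, h = 1.000, k = 2.765, so h·k = 2.765.
True area = apparent / (areal scale) = 170000 / 2.765 ≈ 61500 km².

61500 km²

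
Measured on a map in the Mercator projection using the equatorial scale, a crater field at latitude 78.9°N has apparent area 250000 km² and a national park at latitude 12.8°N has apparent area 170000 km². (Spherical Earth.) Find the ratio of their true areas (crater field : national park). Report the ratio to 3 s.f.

0.0573

Since Mercator area scale is 1/cos²φ, the true area equals the apparent area multiplied by cos²φ.
True area of crater field: 250000 × cos²(78.9°) = 250000 × 0.03706 = 9266 km².
True area of national park: 170000 × cos²(12.8°) = 170000 × 0.9509 = 161700 km².
Ratio = 9266 / 161700 ≈ 0.0573.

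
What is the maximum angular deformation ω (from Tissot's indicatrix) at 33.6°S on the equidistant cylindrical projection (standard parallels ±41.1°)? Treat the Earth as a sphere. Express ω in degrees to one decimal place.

In the equirectangular projection with standard parallel φ₀ = 41.1° (x = Rλ cos φ₀, y = Rφ), meridians are true-scale (h = 1) and the parallel scale is k = cos φ₀ / cos φ.
At 33.6°: h = 1.000, k = 0.9047; principal scales a = 1.000, b = 0.9047.
sin(ω/2) = (a − b)/(a + b) = 0.09528/1.905 = 0.05002, so ω = 2 arcsin(0.05002) ≈ 5.7°.

5.7°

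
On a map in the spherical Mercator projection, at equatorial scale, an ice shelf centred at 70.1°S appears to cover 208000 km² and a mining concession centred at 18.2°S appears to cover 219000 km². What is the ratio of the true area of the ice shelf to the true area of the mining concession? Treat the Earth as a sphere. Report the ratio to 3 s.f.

Since Mercator area scale is 1/cos²φ, the true area equals the apparent area multiplied by cos²φ.
True area of ice shelf: 208000 × cos²(70.1°) = 208000 × 0.1159 = 24100 km².
True area of mining concession: 219000 × cos²(18.2°) = 219000 × 0.9024 = 197600 km².
Ratio = 24100 / 197600 ≈ 0.122.

0.122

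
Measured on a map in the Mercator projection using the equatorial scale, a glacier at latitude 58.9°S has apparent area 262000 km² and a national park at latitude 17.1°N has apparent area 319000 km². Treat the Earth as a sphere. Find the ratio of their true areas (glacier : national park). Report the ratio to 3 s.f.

On Mercator the areal scale is sec²φ, so true area = apparent × cos²φ.
True area of glacier: 262000 × cos²(58.9°) = 262000 × 0.2668 = 69900 km².
True area of national park: 319000 × cos²(17.1°) = 319000 × 0.9135 = 291400 km².
Ratio = 69900 / 291400 ≈ 0.240.

0.240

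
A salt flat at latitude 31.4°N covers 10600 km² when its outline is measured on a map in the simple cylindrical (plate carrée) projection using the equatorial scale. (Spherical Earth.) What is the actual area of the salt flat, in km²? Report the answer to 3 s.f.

9050 km²

In the plate carrée (x = Rλ, y = Rφ), meridians are true-scale (h = 1) and parallels are stretched by k = sec φ.
Areal scale = h·k = 1 × sec φ; at 31.4°, h = 1.000, k = 1.172, so h·k = 1.172.
True area = apparent / (areal scale) = 10600 / 1.172 ≈ 9050 km².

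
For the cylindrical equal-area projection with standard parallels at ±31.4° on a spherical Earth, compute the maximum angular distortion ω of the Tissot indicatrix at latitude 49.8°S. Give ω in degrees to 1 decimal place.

For cylindrical equal-area with standard parallel φ₀, h = cos φ / cos φ₀ and k = cos φ₀ / cos φ, so h·k = 1.
At 49.8°: h = 0.7562, k = 1.322; principal scales a = 1.322, b = 0.7562.
sin(ω/2) = (a − b)/(a + b) = 0.5662/2.079 = 0.2724, so ω = 2 arcsin(0.2724) ≈ 31.6°.

31.6°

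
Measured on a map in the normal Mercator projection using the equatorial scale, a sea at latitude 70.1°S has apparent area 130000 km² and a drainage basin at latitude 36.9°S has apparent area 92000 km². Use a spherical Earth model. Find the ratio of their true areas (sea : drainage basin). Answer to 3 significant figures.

Since Mercator area scale is 1/cos²φ, the true area equals the apparent area multiplied by cos²φ.
True area of sea: 130000 × cos²(70.1°) = 130000 × 0.1159 = 15060 km².
True area of drainage basin: 92000 × cos²(36.9°) = 92000 × 0.6395 = 58830 km².
Ratio = 15060 / 58830 ≈ 0.256.

0.256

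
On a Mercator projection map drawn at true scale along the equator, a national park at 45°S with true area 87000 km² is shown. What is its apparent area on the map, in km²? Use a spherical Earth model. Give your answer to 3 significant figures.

174000 km²

The Mercator projection is conformal; its linear scale factor is the same in every direction and equals sec φ = 1/cos φ.
Areal scale = k² = sec²φ = 1/cos²(45°) = 1/0.7071² = 2.000.
Apparent area = 87000 × 2.000 ≈ 174000 km².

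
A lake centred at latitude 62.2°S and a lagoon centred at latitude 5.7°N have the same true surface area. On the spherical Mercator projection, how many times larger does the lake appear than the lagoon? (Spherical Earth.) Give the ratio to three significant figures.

4.55

Mercator is conformal with k = sec φ, so areal scale = k² = sec²φ.
At 62.2°: sec²(62.2°) = 1/0.4664² = 4.597.
At 5.7°: sec²(5.7°) = 1/0.9951² = 1.010.
Ratio = 4.597/1.010 = cos²(5.7°)/cos²(62.2°) ≈ 4.55.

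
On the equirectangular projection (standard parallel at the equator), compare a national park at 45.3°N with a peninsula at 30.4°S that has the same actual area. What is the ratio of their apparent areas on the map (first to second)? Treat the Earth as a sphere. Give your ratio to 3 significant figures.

Plate carrée maps x = Rλ, y = Rφ. The meridian scale is h = 1 and the parallel scale is k = 1/cos φ = sec φ.
Areal scale at 45.3°: h·k = 1.000 × 1.422 = 1.422.
Areal scale at 30.4°: h·k = 1.000 × 1.159 = 1.159.
Ratio = 1.422/1.159 ≈ 1.23.

1.23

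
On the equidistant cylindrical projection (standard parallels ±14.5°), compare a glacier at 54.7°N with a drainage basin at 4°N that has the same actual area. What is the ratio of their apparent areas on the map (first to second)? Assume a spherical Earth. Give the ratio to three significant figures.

With standard parallel φ₀ = 14.5°, the equirectangular projection gives x = Rλ cos φ₀, y = Rφ, so h = 1 and k = cos 14.5° / cos φ.
Areal scale at 54.7°: h·k = 1.000 × 1.675 = 1.675.
Areal scale at 4°: h·k = 1.000 × 0.9705 = 0.9705.
Ratio = 1.675/0.9705 ≈ 1.73.

1.73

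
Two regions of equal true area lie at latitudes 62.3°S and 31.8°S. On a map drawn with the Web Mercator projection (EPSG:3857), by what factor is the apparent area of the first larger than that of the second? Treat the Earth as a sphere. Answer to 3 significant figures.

3.34

On Mercator, area is exaggerated by sec²φ = 1/cos²φ.
At 62.3°: sec²(62.3°) = 1/0.4648² = 4.628.
At 31.8°: sec²(31.8°) = 1/0.8499² = 1.384.
Ratio = 4.628/1.384 = cos²(31.8°)/cos²(62.3°) ≈ 3.34.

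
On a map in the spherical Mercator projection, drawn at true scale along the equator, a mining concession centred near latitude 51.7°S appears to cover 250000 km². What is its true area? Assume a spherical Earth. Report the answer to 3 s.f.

The Mercator projection is conformal; its linear scale factor is the same in every direction and equals sec φ = 1/cos φ.
Areal scale = k² = sec²φ = 1/cos²(51.7°) = 1/0.6198² = 2.603.
True area = apparent / (areal scale) = 250000 / 2.603 ≈ 96000 km².

96000 km²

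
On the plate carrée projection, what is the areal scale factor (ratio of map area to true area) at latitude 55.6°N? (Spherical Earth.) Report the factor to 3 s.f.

In the plate carrée (x = Rλ, y = Rφ), meridians are true-scale (h = 1) and parallels are stretched by k = sec φ.
Areal scale = h·k = 1 × sec φ; at 55.6°, h = 1.000, k = 1.770, so h·k = 1.770.

1.77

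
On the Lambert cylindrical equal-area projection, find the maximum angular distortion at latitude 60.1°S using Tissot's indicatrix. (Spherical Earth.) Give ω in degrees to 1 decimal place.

74.0°

The Lambert cylindrical equal-area projection is the cylindrical equal-area projection with its standard parallel at the equator (φ₀ = 0). A cylindrical equal-area projection with standard parallel φ₀ has meridian scale h = cos φ / cos φ₀ and parallel scale k = cos φ₀ / cos φ (so areas are preserved, h·k = 1).
At 60.1°: h = 0.4985, k = 2.006; principal scales a = 2.006, b = 0.4985.
sin(ω/2) = (a − b)/(a + b) = 1.508/2.505 = 0.6019, so ω = 2 arcsin(0.6019) ≈ 74.0°.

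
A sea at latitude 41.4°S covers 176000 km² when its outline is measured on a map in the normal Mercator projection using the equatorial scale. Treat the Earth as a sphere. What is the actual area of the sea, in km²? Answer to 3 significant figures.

The Mercator projection is conformal; its linear scale factor is the same in every direction and equals sec φ = 1/cos φ.
Areal scale = k² = sec²φ = 1/cos²(41.4°) = 1/0.7501² = 1.777.
True area = apparent / (areal scale) = 176000 / 1.777 ≈ 99000 km².

99000 km²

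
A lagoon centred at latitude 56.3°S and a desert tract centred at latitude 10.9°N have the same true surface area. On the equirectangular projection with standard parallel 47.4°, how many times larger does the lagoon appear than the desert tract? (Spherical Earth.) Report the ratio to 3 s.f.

In the equirectangular projection with standard parallel φ₀ = 47.4° (x = Rλ cos φ₀, y = Rφ), meridians are true-scale (h = 1) and the parallel scale is k = cos φ₀ / cos φ.
Areal scale at 56.3°: h·k = 1.000 × 1.220 = 1.220.
Areal scale at 10.9°: h·k = 1.000 × 0.6893 = 0.6893.
Ratio = 1.220/0.6893 ≈ 1.77.

1.77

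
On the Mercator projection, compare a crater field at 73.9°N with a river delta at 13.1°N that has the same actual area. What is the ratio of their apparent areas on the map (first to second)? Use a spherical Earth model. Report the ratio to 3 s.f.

Mercator areal scale is sec²φ.
At 73.9°: sec²(73.9°) = 1/0.2773² = 13.00.
At 13.1°: sec²(13.1°) = 1/0.9740² = 1.054.
Ratio = 13.00/1.054 = cos²(13.1°)/cos²(73.9°) ≈ 12.3.

12.3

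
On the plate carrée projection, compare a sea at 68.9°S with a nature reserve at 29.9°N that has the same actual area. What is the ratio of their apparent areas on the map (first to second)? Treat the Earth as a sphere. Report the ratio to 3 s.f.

In the plate carrée (x = Rλ, y = Rφ), meridians are true-scale (h = 1) and parallels are stretched by k = sec φ.
Areal scale at 68.9°: h·k = 1.000 × 2.778 = 2.778.
Areal scale at 29.9°: h·k = 1.000 × 1.154 = 1.154.
Ratio = 2.778/1.154 ≈ 2.41.

2.41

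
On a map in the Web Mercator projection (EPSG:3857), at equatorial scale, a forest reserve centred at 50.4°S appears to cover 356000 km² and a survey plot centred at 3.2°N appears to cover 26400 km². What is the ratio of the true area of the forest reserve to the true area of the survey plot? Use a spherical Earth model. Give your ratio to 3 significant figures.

5.50

On Mercator the areal scale is sec²φ, so true area = apparent × cos²φ.
True area of forest reserve: 356000 × cos²(50.4°) = 356000 × 0.4063 = 144600 km².
True area of survey plot: 26400 × cos²(3.2°) = 26400 × 0.9969 = 26320 km².
Ratio = 144600 / 26320 ≈ 5.50.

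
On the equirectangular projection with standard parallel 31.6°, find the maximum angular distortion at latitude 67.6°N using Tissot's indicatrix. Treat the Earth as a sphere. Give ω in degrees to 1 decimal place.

44.9°

The equidistant cylindrical projection with φ₀ = 31.6° has h = 1 (meridians true) and k = cos φ₀ / cos φ along parallels.
At 67.6°: h = 1.000, k = 2.235; principal scales a = 2.235, b = 1.000.
sin(ω/2) = (a − b)/(a + b) = 1.235/3.235 = 0.3818, so ω = 2 arcsin(0.3818) ≈ 44.9°.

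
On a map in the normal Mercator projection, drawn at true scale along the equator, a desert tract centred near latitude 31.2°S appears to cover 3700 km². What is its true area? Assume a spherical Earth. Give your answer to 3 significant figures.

2710 km²

The Mercator projection is conformal; its linear scale factor is the same in every direction and equals sec φ = 1/cos φ.
Areal scale = k² = sec²φ = 1/cos²(31.2°) = 1/0.8554² = 1.367.
True area = apparent / (areal scale) = 3700 / 1.367 ≈ 2710 km².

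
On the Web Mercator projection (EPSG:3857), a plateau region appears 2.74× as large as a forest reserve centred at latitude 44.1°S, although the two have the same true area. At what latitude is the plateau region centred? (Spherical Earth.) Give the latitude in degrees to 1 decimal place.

64.3°

For equal true areas on Mercator, apparent areas scale as sec²φ, so the ratio is cos²φ₂ / cos²φ₁.
cos²φ₂ / cos²φ₁ = 2.74  ⇒  cos φ₁ = cos 44.1° / √2.74 = 0.7181/1.655 = 0.4338.
φ₁ = arccos(0.4338) ≈ 64.3°.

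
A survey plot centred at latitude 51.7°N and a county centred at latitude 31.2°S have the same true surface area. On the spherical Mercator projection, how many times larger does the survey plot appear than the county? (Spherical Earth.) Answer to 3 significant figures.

On Mercator, area is exaggerated by sec²φ = 1/cos²φ.
At 51.7°: sec²(51.7°) = 1/0.6198² = 2.603.
At 31.2°: sec²(31.2°) = 1/0.8554² = 1.367.
Ratio = 2.603/1.367 = cos²(31.2°)/cos²(51.7°) ≈ 1.90.

1.90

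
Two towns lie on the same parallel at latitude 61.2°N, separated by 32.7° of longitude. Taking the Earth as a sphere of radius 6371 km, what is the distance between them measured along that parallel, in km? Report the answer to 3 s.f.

Arc length along a parallel = R cos φ · Δλ (with Δλ in radians).
= 6371 × cos 61.2° × (32.7° × π/180) = 6371 × 0.4818 × 0.5707 ≈ 1750 km.

1750 km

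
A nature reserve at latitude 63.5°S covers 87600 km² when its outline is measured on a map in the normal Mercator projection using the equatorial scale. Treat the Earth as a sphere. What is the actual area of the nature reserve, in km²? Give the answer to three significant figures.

17400 km²

For Mercator, h = k = sec φ (a conformal cylindrical projection has a single point scale, 1/cos φ).
Areal scale = k² = sec²φ = 1/cos²(63.5°) = 1/0.4462² = 5.023.
True area = apparent / (areal scale) = 87600 / 5.023 ≈ 17400 km².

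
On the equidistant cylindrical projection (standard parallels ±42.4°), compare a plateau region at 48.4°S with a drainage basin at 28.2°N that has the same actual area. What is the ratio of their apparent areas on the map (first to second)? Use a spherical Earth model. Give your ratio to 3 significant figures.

1.33

In the equirectangular projection with standard parallel φ₀ = 42.4° (x = Rλ cos φ₀, y = Rφ), meridians are true-scale (h = 1) and the parallel scale is k = cos φ₀ / cos φ.
Areal scale at 48.4°: h·k = 1.000 × 1.112 = 1.112.
Areal scale at 28.2°: h·k = 1.000 × 0.8379 = 0.8379.
Ratio = 1.112/0.8379 ≈ 1.33.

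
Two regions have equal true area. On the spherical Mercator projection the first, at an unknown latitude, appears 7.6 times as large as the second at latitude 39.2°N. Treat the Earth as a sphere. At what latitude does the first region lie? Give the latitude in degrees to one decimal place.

73.7°

On Mercator, (apparent₁)/(apparent₂) = sec²φ₁ / sec²φ₂ when true areas are equal.
cos²φ₂ / cos²φ₁ = 7.6  ⇒  cos φ₁ = cos 39.2° / √7.6 = 0.7749/2.757 = 0.2811.
φ₁ = arccos(0.2811) ≈ 73.7°.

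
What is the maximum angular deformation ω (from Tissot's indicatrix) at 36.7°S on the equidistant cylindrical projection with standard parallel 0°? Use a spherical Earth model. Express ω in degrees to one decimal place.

12.6°

For the equirectangular projection with φ₀ = 0 (plate carrée), h = 1 along meridians and k = sec φ along parallels.
At 36.7°: h = 1.000, k = 1.247; principal scales a = 1.247, b = 1.000.
sin(ω/2) = (a − b)/(a + b) = 0.2472/2.247 = 0.1100, so ω = 2 arcsin(0.1100) ≈ 12.6°.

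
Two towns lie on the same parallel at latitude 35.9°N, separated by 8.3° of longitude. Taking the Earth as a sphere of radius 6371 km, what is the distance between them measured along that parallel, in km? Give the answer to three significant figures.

Arc length along a parallel = R cos φ · Δλ (with Δλ in radians).
= 6371 × cos 35.9° × (8.3° × π/180) = 6371 × 0.8100 × 0.1449 ≈ 748 km.

748 km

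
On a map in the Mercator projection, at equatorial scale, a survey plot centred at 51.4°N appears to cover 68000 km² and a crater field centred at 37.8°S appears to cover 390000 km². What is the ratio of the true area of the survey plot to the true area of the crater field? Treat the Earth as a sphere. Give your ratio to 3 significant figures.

Mercator's areal exaggeration is sec²φ; hence true area = (apparent area) · cos²φ.
True area of survey plot: 68000 × cos²(51.4°) = 68000 × 0.3892 = 26470 km².
True area of crater field: 390000 × cos²(37.8°) = 390000 × 0.6243 = 243500 km².
Ratio = 26470 / 243500 ≈ 0.109.

0.109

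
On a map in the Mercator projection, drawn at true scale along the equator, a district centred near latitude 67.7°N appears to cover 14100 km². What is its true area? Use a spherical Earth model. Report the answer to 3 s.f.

2030 km²

For Mercator, h = k = sec φ (a conformal cylindrical projection has a single point scale, 1/cos φ).
Areal scale = k² = sec²φ = 1/cos²(67.7°) = 1/0.3795² = 6.945.
True area = apparent / (areal scale) = 14100 / 6.945 ≈ 2030 km².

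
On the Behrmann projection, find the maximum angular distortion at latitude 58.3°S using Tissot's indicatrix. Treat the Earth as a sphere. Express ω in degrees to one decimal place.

55.0°

The Behrmann projection is cylindrical equal-area with φ₀ = 30°. For cylindrical equal-area with standard parallel φ₀, h = cos φ / cos φ₀ and k = cos φ₀ / cos φ, so h·k = 1.
At 58.3°: h = 0.6068, k = 1.648; principal scales a = 1.648, b = 0.6068.
sin(ω/2) = (a − b)/(a + b) = 1.041/2.255 = 0.4618, so ω = 2 arcsin(0.4618) ≈ 55.0°.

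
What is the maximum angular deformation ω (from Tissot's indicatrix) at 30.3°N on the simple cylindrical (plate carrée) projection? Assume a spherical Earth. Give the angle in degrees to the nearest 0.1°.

8.4°

Plate carrée maps x = Rλ, y = Rφ. The meridian scale is h = 1 and the parallel scale is k = 1/cos φ = sec φ.
At 30.3°: h = 1.000, k = 1.158; principal scales a = 1.158, b = 1.000.
sin(ω/2) = (a − b)/(a + b) = 0.1582/2.158 = 0.07331, so ω = 2 arcsin(0.07331) ≈ 8.4°.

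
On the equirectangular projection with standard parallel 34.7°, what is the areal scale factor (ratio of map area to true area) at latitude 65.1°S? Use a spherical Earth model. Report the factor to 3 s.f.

The equidistant cylindrical projection with φ₀ = 34.7° has h = 1 (meridians true) and k = cos φ₀ / cos φ along parallels.
Areal scale = h·k = 1 × cos φ₀ / cos φ; at 65.1°, h = 1.000, k = 1.953, so h·k = 1.953.

1.95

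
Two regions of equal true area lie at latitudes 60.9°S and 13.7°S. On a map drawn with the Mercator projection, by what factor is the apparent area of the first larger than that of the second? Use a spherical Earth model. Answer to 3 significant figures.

Mercator areal scale is sec²φ.
At 60.9°: sec²(60.9°) = 1/0.4863² = 4.228.
At 13.7°: sec²(13.7°) = 1/0.9715² = 1.059.
Ratio = 4.228/1.059 = cos²(13.7°)/cos²(60.9°) ≈ 3.99.

3.99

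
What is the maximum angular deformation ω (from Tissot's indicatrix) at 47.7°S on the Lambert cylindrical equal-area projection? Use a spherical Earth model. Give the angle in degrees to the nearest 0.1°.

44.2°

The Lambert cylindrical equal-area projection is the cylindrical equal-area projection with its standard parallel at the equator (φ₀ = 0). Cylindrical equal-area (φ₀ = 0°): h = cos φ / cos 0° along meridians, k = cos 0° / cos φ along parallels; h·k = 1.
At 47.7°: h = 0.6730, k = 1.486; principal scales a = 1.486, b = 0.6730.
sin(ω/2) = (a − b)/(a + b) = 0.8128/2.159 = 0.3765, so ω = 2 arcsin(0.3765) ≈ 44.2°.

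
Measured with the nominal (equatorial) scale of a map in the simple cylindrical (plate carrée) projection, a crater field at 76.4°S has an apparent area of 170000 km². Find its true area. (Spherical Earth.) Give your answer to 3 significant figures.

In the plate carrée (x = Rλ, y = Rφ), meridians are true-scale (h = 1) and parallels are stretched by k = sec φ.
Areal scale = h·k = 1 × sec φ; at 76.4°, h = 1.000, k = 4.253, so h·k = 4.253.
True area = apparent / (areal scale) = 170000 / 4.253 ≈ 40000 km².

40000 km²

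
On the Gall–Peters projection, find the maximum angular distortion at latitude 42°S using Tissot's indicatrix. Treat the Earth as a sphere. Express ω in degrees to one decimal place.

5.7°

Gall–Peters is a cylindrical equal-area projection with standard parallels at ±45°. For cylindrical equal-area with standard parallel φ₀, h = cos φ / cos φ₀ and k = cos φ₀ / cos φ, so h·k = 1.
At 42°: h = 1.051, k = 0.9515; principal scales a = 1.051, b = 0.9515.
sin(ω/2) = (a − b)/(a + b) = 0.09946/2.002 = 0.04967, so ω = 2 arcsin(0.04967) ≈ 5.7°.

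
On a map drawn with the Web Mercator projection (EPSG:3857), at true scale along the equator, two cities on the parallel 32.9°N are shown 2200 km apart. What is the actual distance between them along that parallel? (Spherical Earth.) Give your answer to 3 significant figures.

1850 km

For Mercator, h = k = sec φ (a conformal cylindrical projection has a single point scale, 1/cos φ).
Along the parallel at 32.9°, map distances are exaggerated by k = sec 32.9° = 1.191.
True distance = 2200 / 1.191 = 2200 × cos 32.9° ≈ 1850 km.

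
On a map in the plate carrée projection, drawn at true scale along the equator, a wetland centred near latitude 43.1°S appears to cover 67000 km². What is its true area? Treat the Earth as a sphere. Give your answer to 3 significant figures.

48900 km²

For the equirectangular projection with φ₀ = 0 (plate carrée), h = 1 along meridians and k = sec φ along parallels.
Areal scale = h·k = 1 × sec φ; at 43.1°, h = 1.000, k = 1.370, so h·k = 1.370.
True area = apparent / (areal scale) = 67000 / 1.370 ≈ 48900 km².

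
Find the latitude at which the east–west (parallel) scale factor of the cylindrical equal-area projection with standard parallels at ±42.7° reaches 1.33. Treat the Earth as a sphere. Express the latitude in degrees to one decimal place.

56.5°

For cylindrical equal-area with standard parallel φ₀, h = cos φ / cos φ₀ and k = cos φ₀ / cos φ, so h·k = 1.
k = cos φ₀ / cos φ = 1.33  ⇒  cos φ = cos 42.7° / 1.33 = 0.5526.
φ = arccos(0.5526) ≈ 56.5°.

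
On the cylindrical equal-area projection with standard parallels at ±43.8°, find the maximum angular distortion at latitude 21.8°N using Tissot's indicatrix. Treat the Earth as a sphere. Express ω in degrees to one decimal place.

For cylindrical equal-area with standard parallel φ₀, h = cos φ / cos φ₀ and k = cos φ₀ / cos φ, so h·k = 1.
At 21.8°: h = 1.286, k = 0.7774; principal scales a = 1.286, b = 0.7774.
sin(ω/2) = (a − b)/(a + b) = 0.5091/2.064 = 0.2467, so ω = 2 arcsin(0.2467) ≈ 28.6°.

28.6°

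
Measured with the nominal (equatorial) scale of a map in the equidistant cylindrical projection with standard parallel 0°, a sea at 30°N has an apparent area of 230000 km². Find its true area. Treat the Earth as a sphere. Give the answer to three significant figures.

199000 km²

In the plate carrée (x = Rλ, y = Rφ), meridians are true-scale (h = 1) and parallels are stretched by k = sec φ.
Areal scale = h·k = 1 × sec φ; at 30°, h = 1.000, k = 1.155, so h·k = 1.155.
True area = apparent / (areal scale) = 230000 / 1.155 ≈ 199000 km².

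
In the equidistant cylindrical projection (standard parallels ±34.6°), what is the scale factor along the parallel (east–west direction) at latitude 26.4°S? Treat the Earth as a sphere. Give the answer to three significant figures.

The equidistant cylindrical projection with φ₀ = 34.6° has h = 1 (meridians true) and k = cos φ₀ / cos φ along parallels.
k = cos 34.6° / cos 26.4° = 0.8231/0.8957 = 0.9190.

0.919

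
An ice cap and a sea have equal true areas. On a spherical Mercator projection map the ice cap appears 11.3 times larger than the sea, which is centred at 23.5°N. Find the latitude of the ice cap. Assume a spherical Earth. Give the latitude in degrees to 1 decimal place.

74.2°

On Mercator, (apparent₁)/(apparent₂) = sec²φ₁ / sec²φ₂ when true areas are equal.
cos²φ₂ / cos²φ₁ = 11.3  ⇒  cos φ₁ = cos 23.5° / √11.3 = 0.9171/3.362 = 0.2728.
φ₁ = arccos(0.2728) ≈ 74.2°.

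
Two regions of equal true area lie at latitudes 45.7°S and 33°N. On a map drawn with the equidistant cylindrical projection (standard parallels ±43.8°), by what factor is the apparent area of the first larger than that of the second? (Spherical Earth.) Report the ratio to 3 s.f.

1.20

With standard parallel φ₀ = 43.8°, the equirectangular projection gives x = Rλ cos φ₀, y = Rφ, so h = 1 and k = cos 43.8° / cos φ.
Areal scale at 45.7°: h·k = 1.000 × 1.033 = 1.033.
Areal scale at 33°: h·k = 1.000 × 0.8606 = 0.8606.
Ratio = 1.033/0.8606 ≈ 1.20.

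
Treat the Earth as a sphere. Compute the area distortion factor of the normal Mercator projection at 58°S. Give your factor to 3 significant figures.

Mercator is conformal, so the point scale is isotropic: h = k = sec φ = 1/cos φ.
Areal scale = k² = sec²φ = 1/cos²(58°) = 1/0.5299² = 3.561.

3.56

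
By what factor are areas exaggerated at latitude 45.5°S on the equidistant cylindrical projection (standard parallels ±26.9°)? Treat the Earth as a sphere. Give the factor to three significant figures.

The equidistant cylindrical projection with φ₀ = 26.9° has h = 1 (meridians true) and k = cos φ₀ / cos φ along parallels.
Areal scale = h·k = 1 × cos φ₀ / cos φ; at 45.5°, h = 1.000, k = 1.272, so h·k = 1.272.

1.27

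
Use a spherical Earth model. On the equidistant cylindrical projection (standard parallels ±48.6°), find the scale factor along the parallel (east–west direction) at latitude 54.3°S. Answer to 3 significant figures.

The equidistant cylindrical projection with φ₀ = 48.6° has h = 1 (meridians true) and k = cos φ₀ / cos φ along parallels.
k = cos 48.6° / cos 54.3° = 0.6613/0.5835 = 1.133.

1.13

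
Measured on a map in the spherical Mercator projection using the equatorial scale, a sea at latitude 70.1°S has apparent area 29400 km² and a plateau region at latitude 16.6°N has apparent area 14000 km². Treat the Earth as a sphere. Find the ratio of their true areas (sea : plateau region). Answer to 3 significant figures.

On Mercator the areal scale is sec²φ, so true area = apparent × cos²φ.
True area of sea: 29400 × cos²(70.1°) = 29400 × 0.1159 = 3406 km².
True area of plateau region: 14000 × cos²(16.6°) = 14000 × 0.9184 = 12860 km².
Ratio = 3406 / 12860 ≈ 0.265.

0.265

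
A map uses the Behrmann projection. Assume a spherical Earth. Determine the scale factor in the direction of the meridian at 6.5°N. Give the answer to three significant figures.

1.15

Behrmann is a cylindrical equal-area projection with standard parallels at ±30°. Cylindrical equal-area (φ₀ = 30°): h = cos φ / cos 30° along meridians, k = cos 30° / cos φ along parallels; h·k = 1.
h = cos 6.5° / cos 30° = 0.9936/0.8660 = 1.147.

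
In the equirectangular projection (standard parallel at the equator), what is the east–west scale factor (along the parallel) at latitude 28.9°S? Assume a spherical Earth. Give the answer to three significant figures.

1.14

In the plate carrée (x = Rλ, y = Rφ), meridians are true-scale (h = 1) and parallels are stretched by k = sec φ.
k = 1/cos 28.9° = 1/0.8755 = 1.142.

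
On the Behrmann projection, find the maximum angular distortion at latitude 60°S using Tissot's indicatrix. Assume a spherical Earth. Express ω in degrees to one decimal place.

Behrmann is a cylindrical equal-area projection with standard parallels at ±30°. A cylindrical equal-area projection with standard parallel φ₀ has meridian scale h = cos φ / cos φ₀ and parallel scale k = cos φ₀ / cos φ (so areas are preserved, h·k = 1).
At 60°: h = 0.5774, k = 1.732; principal scales a = 1.732, b = 0.5774.
sin(ω/2) = (a − b)/(a + b) = 1.155/2.309 = 0.5000, so ω = 2 arcsin(0.5000) ≈ 60.0°.

60.0°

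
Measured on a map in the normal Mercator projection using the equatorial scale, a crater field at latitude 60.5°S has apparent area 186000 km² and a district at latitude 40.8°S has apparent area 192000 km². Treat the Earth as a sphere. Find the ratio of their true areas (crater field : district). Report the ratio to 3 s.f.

0.410

On Mercator the areal scale is sec²φ, so true area = apparent × cos²φ.
True area of crater field: 186000 × cos²(60.5°) = 186000 × 0.2425 = 45100 km².
True area of district: 192000 × cos²(40.8°) = 192000 × 0.5730 = 110000 km².
Ratio = 45100 / 110000 ≈ 0.410.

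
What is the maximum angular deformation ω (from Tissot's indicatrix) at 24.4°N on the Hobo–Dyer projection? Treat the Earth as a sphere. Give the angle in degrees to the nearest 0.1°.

The Hobo–Dyer projection is cylindrical equal-area with φ₀ = 37.5°. Cylindrical equal-area (φ₀ = 37.5°): h = cos φ / cos 37.5° along meridians, k = cos 37.5° / cos φ along parallels; h·k = 1.
At 24.4°: h = 1.148, k = 0.8712; principal scales a = 1.148, b = 0.8712.
sin(ω/2) = (a − b)/(a + b) = 0.2767/2.019 = 0.1371, so ω = 2 arcsin(0.1371) ≈ 15.8°.

15.8°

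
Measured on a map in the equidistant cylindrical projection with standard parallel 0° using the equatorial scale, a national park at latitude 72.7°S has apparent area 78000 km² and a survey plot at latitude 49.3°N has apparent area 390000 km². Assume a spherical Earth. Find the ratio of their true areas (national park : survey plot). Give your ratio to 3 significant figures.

0.0912

Plate carrée has h = 1 and k = sec φ, giving areal scale sec φ; true area = (apparent area) · cos φ.
True area of national park: 78000 × cos(72.7°) = 78000 × 0.2974 = 23200 km².
True area of survey plot: 390000 × cos(49.3°) = 390000 × 0.6521 = 254300 km².
Ratio = 23200 / 254300 ≈ 0.0912.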